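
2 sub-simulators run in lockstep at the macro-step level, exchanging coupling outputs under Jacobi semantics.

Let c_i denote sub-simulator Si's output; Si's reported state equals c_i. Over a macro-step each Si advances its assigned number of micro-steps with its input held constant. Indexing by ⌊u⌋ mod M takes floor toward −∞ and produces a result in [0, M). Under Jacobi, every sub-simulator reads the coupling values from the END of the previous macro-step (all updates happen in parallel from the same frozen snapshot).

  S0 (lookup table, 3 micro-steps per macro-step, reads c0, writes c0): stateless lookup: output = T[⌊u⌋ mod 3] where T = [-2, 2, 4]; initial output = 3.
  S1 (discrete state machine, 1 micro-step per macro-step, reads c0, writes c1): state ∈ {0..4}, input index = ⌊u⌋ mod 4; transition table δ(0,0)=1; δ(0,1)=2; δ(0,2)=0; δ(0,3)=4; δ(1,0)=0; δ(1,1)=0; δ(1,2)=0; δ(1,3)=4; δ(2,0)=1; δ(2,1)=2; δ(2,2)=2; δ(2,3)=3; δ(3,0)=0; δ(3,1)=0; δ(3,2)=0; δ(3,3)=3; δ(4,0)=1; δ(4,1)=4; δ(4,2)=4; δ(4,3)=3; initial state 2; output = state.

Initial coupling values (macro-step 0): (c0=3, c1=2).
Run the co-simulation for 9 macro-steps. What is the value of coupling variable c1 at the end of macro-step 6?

c1 at macro-step 6 = 1

macro 1: S0 reads c0=3 → after 3×micro: -2; S1 reads c0=3 → after 1×micro: 3 ⇒ (c0=-2, c1=3)
macro 2: S0 reads c0=-2 → after 3×micro: 2; S1 reads c0=-2 → after 1×micro: 0 ⇒ (c0=2, c1=0)
macro 3: S0 reads c0=2 → after 3×micro: 4; S1 reads c0=2 → after 1×micro: 0 ⇒ (c0=4, c1=0)
macro 4: S0 reads c0=4 → after 3×micro: 2; S1 reads c0=4 → after 1×micro: 1 ⇒ (c0=2, c1=1)
macro 5: S0 reads c0=2 → after 3×micro: 4; S1 reads c0=2 → after 1×micro: 0 ⇒ (c0=4, c1=0)
macro 6: S0 reads c0=4 → after 3×micro: 2; S1 reads c0=4 → after 1×micro: 1 ⇒ (c0=2, c1=1)
macro 7: S0 reads c0=2 → after 3×micro: 4; S1 reads c0=2 → after 1×micro: 0 ⇒ (c0=4, c1=0)
macro 8: S0 reads c0=4 → after 3×micro: 2; S1 reads c0=4 → after 1×micro: 1 ⇒ (c0=2, c1=1)
macro 9: S0 reads c0=2 → after 3×micro: 4; S1 reads c0=2 → after 1×micro: 0 ⇒ (c0=4, c1=0)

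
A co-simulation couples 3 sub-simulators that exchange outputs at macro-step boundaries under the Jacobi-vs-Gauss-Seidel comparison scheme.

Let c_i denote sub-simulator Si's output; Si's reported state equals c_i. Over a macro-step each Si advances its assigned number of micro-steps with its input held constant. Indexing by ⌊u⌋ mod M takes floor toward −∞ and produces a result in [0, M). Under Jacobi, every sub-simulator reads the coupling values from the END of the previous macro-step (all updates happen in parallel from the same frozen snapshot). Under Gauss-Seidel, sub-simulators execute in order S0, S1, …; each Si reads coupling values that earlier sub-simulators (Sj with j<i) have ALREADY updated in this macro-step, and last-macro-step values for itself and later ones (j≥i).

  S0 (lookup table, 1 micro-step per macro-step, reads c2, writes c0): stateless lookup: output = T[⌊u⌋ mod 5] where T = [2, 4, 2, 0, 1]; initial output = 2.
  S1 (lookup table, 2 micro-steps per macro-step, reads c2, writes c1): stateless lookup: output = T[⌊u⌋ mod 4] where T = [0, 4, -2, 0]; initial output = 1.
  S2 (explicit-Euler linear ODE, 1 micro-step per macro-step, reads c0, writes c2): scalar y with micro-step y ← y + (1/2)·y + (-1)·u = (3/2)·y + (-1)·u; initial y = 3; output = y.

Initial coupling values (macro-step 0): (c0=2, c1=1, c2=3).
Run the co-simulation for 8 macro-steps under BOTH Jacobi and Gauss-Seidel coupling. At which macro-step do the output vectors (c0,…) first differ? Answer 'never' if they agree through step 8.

[Jacobi] macro 1: S0 reads c2=3 → after 1×micro: 0; S1 reads c2=3 → after 2×micro: 0; S2 reads c0=2 → after 1×micro: 5/2 ⇒ (c0=0, c1=0, c2=5/2)
[Jacobi] macro 2: S0 reads c2=5/2 → after 1×micro: 2; S1 reads c2=5/2 → after 2×micro: -2; S2 reads c0=0 → after 1×micro: 15/4 ⇒ (c0=2, c1=-2, c2=15/4)
[Jacobi] macro 3: S0 reads c2=15/4 → after 1×micro: 0; S1 reads c2=15/4 → after 2×micro: 0; S2 reads c0=2 → after 1×micro: 29/8 ⇒ (c0=0, c1=0, c2=29/8)
[Jacobi] macro 4: S0 reads c2=29/8 → after 1×micro: 0; S1 reads c2=29/8 → after 2×micro: 0; S2 reads c0=0 → after 1×micro: 87/16 ⇒ (c0=0, c1=0, c2=87/16)
[Jacobi] macro 5: S0 reads c2=87/16 → after 1×micro: 2; S1 reads c2=87/16 → after 2×micro: 4; S2 reads c0=0 → after 1×micro: 261/32 ⇒ (c0=2, c1=4, c2=261/32)
[Jacobi] macro 6: S0 reads c2=261/32 → after 1×micro: 0; S1 reads c2=261/32 → after 2×micro: 0; S2 reads c0=2 → after 1×micro: 655/64 ⇒ (c0=0, c1=0, c2=655/64)
[Jacobi] macro 7: S0 reads c2=655/64 → after 1×micro: 2; S1 reads c2=655/64 → after 2×micro: -2; S2 reads c0=0 → after 1×micro: 1965/128 ⇒ (c0=2, c1=-2, c2=1965/128)
[Jacobi] macro 8: S0 reads c2=1965/128 → after 1×micro: 2; S1 reads c2=1965/128 → after 2×micro: 0; S2 reads c0=2 → after 1×micro: 5383/256 ⇒ (c0=2, c1=0, c2=5383/256)
[Gauss-Seidel] macro 1: S0 reads c2=3 → after 1×micro: 0; S1 reads c2=3 → after 2×micro: 0; S2 reads c0=0 → after 1×micro: 9/2 ⇒ (c0=0, c1=0, c2=9/2)
[Gauss-Seidel] macro 2: S0 reads c2=9/2 → after 1×micro: 1; S1 reads c2=9/2 → after 2×micro: 0; S2 reads c0=1 → after 1×micro: 23/4 ⇒ (c0=1, c1=0, c2=23/4)
[Gauss-Seidel] macro 3: S0 reads c2=23/4 → after 1×micro: 2; S1 reads c2=23/4 → after 2×micro: 4; S2 reads c0=2 → after 1×micro: 53/8 ⇒ (c0=2, c1=4, c2=53/8)
[Gauss-Seidel] macro 4: S0 reads c2=53/8 → after 1×micro: 4; S1 reads c2=53/8 → after 2×micro: -2; S2 reads c0=4 → after 1×micro: 95/16 ⇒ (c0=4, c1=-2, c2=95/16)
[Gauss-Seidel] macro 5: S0 reads c2=95/16 → after 1×micro: 2; S1 reads c2=95/16 → after 2×micro: 4; S2 reads c0=2 → after 1×micro: 221/32 ⇒ (c0=2, c1=4, c2=221/32)
[Gauss-Seidel] macro 6: S0 reads c2=221/32 → after 1×micro: 4; S1 reads c2=221/32 → after 2×micro: -2; S2 reads c0=4 → after 1×micro: 407/64 ⇒ (c0=4, c1=-2, c2=407/64)
[Gauss-Seidel] macro 7: S0 reads c2=407/64 → after 1×micro: 4; S1 reads c2=407/64 → after 2×micro: -2; S2 reads c0=4 → after 1×micro: 709/128 ⇒ (c0=4, c1=-2, c2=709/128)
[Gauss-Seidel] macro 8: S0 reads c2=709/128 → after 1×micro: 2; S1 reads c2=709/128 → after 2×micro: 4; S2 reads c0=2 → after 1×micro: 1615/256 ⇒ (c0=2, c1=4, c2=1615/256)

first divergence at macro-step: 1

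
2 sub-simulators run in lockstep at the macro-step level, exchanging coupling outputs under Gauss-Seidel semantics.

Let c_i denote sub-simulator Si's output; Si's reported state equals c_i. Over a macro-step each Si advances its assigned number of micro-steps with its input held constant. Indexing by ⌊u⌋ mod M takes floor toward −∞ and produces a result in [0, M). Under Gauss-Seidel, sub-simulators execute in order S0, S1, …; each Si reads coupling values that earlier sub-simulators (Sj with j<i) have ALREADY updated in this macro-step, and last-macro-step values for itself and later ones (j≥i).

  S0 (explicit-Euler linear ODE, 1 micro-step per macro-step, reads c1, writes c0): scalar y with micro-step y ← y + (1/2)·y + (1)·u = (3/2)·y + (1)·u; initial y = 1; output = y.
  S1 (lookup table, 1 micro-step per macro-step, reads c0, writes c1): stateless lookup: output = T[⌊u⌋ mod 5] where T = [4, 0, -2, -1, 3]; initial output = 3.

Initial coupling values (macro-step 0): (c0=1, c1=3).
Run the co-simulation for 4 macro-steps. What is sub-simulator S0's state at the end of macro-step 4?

macro 1: S0 reads c1=3 → after 1×micro: 9/2; S1 reads c0=9/2 → after 1×micro: 3 ⇒ (c0=9/2, c1=3)
macro 2: S0 reads c1=3 → after 1×micro: 39/4; S1 reads c0=39/4 → after 1×micro: 3 ⇒ (c0=39/4, c1=3)
macro 3: S0 reads c1=3 → after 1×micro: 141/8; S1 reads c0=141/8 → after 1×micro: -2 ⇒ (c0=141/8, c1=-2)
macro 4: S0 reads c1=-2 → after 1×micro: 391/16; S1 reads c0=391/16 → after 1×micro: 3 ⇒ (c0=391/16, c1=3)

S0 state at macro-step 4 = 391/16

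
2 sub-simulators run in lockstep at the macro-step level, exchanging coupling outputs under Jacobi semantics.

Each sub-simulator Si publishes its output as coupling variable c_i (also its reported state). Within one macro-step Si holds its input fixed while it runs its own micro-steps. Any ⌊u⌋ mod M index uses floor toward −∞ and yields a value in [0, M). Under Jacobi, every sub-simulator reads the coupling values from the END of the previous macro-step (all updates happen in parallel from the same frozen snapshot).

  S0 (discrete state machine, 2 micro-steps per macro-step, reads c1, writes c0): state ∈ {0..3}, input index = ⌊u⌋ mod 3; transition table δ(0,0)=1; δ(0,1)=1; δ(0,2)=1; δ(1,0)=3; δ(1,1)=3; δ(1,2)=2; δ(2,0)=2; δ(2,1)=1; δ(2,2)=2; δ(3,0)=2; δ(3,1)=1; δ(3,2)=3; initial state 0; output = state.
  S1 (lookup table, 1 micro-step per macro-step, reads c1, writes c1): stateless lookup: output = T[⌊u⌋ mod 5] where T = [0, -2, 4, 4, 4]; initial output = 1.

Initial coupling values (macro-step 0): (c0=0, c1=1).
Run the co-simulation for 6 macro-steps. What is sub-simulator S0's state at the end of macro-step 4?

S0 state at macro-step 4 = 3

macro 1: S0 reads c1=1 → after 2×micro: 3; S1 reads c1=1 → after 1×micro: -2 ⇒ (c0=3, c1=-2)
macro 2: S0 reads c1=-2 → after 2×micro: 3; S1 reads c1=-2 → after 1×micro: 4 ⇒ (c0=3, c1=4)
macro 3: S0 reads c1=4 → after 2×micro: 3; S1 reads c1=4 → after 1×micro: 4 ⇒ (c0=3, c1=4)
macro 4: S0 reads c1=4 → after 2×micro: 3; S1 reads c1=4 → after 1×micro: 4 ⇒ (c0=3, c1=4)
macro 5: S0 reads c1=4 → after 2×micro: 3; S1 reads c1=4 → after 1×micro: 4 ⇒ (c0=3, c1=4)
macro 6: S0 reads c1=4 → after 2×micro: 3; S1 reads c1=4 → after 1×micro: 4 ⇒ (c0=3, c1=4)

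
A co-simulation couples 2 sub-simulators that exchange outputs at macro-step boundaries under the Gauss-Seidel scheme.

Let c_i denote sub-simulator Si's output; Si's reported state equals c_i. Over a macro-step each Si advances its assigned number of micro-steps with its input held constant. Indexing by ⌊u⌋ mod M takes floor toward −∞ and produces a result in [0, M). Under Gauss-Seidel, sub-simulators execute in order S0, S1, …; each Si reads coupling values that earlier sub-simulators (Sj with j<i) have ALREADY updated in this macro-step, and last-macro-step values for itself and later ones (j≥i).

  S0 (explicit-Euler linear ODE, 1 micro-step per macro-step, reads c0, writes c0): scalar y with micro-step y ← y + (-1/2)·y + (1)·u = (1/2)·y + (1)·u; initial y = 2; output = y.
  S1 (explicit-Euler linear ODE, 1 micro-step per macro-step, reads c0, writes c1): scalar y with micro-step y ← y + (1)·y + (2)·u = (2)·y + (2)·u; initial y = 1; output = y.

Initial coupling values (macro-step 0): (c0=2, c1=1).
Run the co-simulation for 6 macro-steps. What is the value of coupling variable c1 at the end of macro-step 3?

macro 1: S0 reads c0=2 → after 1×micro: 3; S1 reads c0=3 → after 1×micro: 8 ⇒ (c0=3, c1=8)
macro 2: S0 reads c0=3 → after 1×micro: 9/2; S1 reads c0=9/2 → after 1×micro: 25 ⇒ (c0=9/2, c1=25)
macro 3: S0 reads c0=9/2 → after 1×micro: 27/4; S1 reads c0=27/4 → after 1×micro: 127/2 ⇒ (c0=27/4, c1=127/2)
macro 4: S0 reads c0=27/4 → after 1×micro: 81/8; S1 reads c0=81/8 → after 1×micro: 589/4 ⇒ (c0=81/8, c1=589/4)
macro 5: S0 reads c0=81/8 → after 1×micro: 243/16; S1 reads c0=243/16 → after 1×micro: 2599/8 ⇒ (c0=243/16, c1=2599/8)
macro 6: S0 reads c0=243/16 → after 1×micro: 729/32; S1 reads c0=729/32 → after 1×micro: 11125/16 ⇒ (c0=729/32, c1=11125/16)

c1 at macro-step 3 = 127/2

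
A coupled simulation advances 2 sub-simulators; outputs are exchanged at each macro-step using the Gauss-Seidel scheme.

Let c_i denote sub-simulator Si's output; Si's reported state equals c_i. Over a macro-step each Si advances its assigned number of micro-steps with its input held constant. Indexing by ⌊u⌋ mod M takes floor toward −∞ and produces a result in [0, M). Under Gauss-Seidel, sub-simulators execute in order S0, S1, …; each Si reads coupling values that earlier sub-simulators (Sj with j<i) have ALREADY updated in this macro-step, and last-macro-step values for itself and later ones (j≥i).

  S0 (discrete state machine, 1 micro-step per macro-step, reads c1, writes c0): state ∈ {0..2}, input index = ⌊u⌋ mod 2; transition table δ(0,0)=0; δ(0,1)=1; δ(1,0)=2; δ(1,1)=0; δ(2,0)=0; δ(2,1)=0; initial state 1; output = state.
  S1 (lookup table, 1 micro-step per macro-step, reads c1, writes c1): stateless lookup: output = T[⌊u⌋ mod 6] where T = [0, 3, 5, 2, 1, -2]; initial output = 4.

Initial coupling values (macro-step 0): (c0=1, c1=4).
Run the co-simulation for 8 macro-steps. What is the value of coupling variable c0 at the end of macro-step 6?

c0 at macro-step 6 = 0

macro 1: S0 reads c1=4 → after 1×micro: 2; S1 reads c1=4 → after 1×micro: 1 ⇒ (c0=2, c1=1)
macro 2: S0 reads c1=1 → after 1×micro: 0; S1 reads c1=1 → after 1×micro: 3 ⇒ (c0=0, c1=3)
macro 3: S0 reads c1=3 → after 1×micro: 1; S1 reads c1=3 → after 1×micro: 2 ⇒ (c0=1, c1=2)
macro 4: S0 reads c1=2 → after 1×micro: 2; S1 reads c1=2 → after 1×micro: 5 ⇒ (c0=2, c1=5)
macro 5: S0 reads c1=5 → after 1×micro: 0; S1 reads c1=5 → after 1×micro: -2 ⇒ (c0=0, c1=-2)
macro 6: S0 reads c1=-2 → after 1×micro: 0; S1 reads c1=-2 → after 1×micro: 1 ⇒ (c0=0, c1=1)
macro 7: S0 reads c1=1 → after 1×micro: 1; S1 reads c1=1 → after 1×micro: 3 ⇒ (c0=1, c1=3)
macro 8: S0 reads c1=3 → after 1×micro: 0; S1 reads c1=3 → after 1×micro: 2 ⇒ (c0=0, c1=2)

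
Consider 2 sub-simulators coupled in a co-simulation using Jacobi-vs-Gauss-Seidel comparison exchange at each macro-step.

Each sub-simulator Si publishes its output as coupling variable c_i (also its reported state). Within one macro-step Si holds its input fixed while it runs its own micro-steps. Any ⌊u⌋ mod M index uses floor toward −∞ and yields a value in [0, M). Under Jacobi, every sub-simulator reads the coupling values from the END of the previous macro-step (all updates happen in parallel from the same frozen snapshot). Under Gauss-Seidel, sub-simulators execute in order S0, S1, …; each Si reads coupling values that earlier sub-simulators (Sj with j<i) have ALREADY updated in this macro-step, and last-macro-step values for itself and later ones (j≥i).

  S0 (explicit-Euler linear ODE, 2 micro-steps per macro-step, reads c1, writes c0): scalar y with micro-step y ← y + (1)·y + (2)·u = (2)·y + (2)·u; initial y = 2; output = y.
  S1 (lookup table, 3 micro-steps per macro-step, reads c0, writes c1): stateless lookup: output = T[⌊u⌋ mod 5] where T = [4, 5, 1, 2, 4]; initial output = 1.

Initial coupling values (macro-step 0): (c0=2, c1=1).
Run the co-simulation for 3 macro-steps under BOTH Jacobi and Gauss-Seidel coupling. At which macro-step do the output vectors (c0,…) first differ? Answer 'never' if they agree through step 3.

first divergence at macro-step: 1

[Jacobi] macro 1: S0 reads c1=1 → after 2×micro: 14; S1 reads c0=2 → after 3×micro: 1 ⇒ (c0=14, c1=1)
[Jacobi] macro 2: S0 reads c1=1 → after 2×micro: 62; S1 reads c0=14 → after 3×micro: 4 ⇒ (c0=62, c1=4)
[Jacobi] macro 3: S0 reads c1=4 → after 2×micro: 272; S1 reads c0=62 → after 3×micro: 1 ⇒ (c0=272, c1=1)
[Gauss-Seidel] macro 1: S0 reads c1=1 → after 2×micro: 14; S1 reads c0=14 → after 3×micro: 4 ⇒ (c0=14, c1=4)
[Gauss-Seidel] macro 2: S0 reads c1=4 → after 2×micro: 80; S1 reads c0=80 → after 3×micro: 4 ⇒ (c0=80, c1=4)
[Gauss-Seidel] macro 3: S0 reads c1=4 → after 2×micro: 344; S1 reads c0=344 → after 3×micro: 4 ⇒ (c0=344, c1=4)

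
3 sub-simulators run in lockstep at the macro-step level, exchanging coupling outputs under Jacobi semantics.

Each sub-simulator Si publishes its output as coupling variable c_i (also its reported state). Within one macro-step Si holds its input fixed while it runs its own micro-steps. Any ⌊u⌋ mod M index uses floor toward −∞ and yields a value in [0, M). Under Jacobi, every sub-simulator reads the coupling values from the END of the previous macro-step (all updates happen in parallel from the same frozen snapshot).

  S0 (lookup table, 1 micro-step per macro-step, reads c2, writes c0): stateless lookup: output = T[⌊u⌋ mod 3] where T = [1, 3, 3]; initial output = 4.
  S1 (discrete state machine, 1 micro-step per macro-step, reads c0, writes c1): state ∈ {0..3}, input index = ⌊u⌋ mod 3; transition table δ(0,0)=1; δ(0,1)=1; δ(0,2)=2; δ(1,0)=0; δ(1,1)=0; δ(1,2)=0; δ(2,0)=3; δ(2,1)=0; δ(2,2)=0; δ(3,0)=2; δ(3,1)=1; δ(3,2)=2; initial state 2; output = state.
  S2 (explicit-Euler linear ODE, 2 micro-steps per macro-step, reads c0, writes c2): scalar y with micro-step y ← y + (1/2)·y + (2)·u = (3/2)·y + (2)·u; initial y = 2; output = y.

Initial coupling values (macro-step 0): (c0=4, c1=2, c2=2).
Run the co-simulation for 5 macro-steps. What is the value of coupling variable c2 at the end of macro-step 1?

macro 1: S0 reads c2=2 → after 1×micro: 3; S1 reads c0=4 → after 1×micro: 0; S2 reads c0=4 → after 2×micro: 49/2 ⇒ (c0=3, c1=0, c2=49/2)
macro 2: S0 reads c2=49/2 → after 1×micro: 1; S1 reads c0=3 → after 1×micro: 1; S2 reads c0=3 → after 2×micro: 561/8 ⇒ (c0=1, c1=1, c2=561/8)
macro 3: S0 reads c2=561/8 → after 1×micro: 3; S1 reads c0=1 → after 1×micro: 0; S2 reads c0=1 → after 2×micro: 5209/32 ⇒ (c0=3, c1=0, c2=5209/32)
macro 4: S0 reads c2=5209/32 → after 1×micro: 1; S1 reads c0=3 → after 1×micro: 1; S2 reads c0=3 → after 2×micro: 48801/128 ⇒ (c0=1, c1=1, c2=48801/128)
macro 5: S0 reads c2=48801/128 → after 1×micro: 1; S1 reads c0=1 → after 1×micro: 0; S2 reads c0=1 → after 2×micro: 441769/512 ⇒ (c0=1, c1=0, c2=441769/512)

c2 at macro-step 1 = 49/2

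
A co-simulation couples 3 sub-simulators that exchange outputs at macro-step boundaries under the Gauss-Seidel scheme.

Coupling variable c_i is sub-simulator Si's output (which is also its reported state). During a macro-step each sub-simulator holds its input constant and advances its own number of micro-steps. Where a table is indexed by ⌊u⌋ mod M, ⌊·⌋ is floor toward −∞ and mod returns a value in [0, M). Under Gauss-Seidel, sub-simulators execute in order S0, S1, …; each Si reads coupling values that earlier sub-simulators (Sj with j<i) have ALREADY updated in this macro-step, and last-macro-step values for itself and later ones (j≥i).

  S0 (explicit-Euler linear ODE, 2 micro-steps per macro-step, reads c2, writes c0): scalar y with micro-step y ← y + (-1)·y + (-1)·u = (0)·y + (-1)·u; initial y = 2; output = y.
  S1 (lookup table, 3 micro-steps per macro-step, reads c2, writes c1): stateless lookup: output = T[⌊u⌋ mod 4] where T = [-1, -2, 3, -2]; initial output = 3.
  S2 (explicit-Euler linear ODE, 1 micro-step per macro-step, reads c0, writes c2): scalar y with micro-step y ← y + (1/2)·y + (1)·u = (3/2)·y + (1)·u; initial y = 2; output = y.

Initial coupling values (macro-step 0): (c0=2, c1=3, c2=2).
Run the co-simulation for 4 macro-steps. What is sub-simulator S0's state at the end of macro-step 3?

S0 state at macro-step 3 = -1/2

macro 1: S0 reads c2=2 → after 2×micro: -2; S1 reads c2=2 → after 3×micro: 3; S2 reads c0=-2 → after 1×micro: 1 ⇒ (c0=-2, c1=3, c2=1)
macro 2: S0 reads c2=1 → after 2×micro: -1; S1 reads c2=1 → after 3×micro: -2; S2 reads c0=-1 → after 1×micro: 1/2 ⇒ (c0=-1, c1=-2, c2=1/2)
macro 3: S0 reads c2=1/2 → after 2×micro: -1/2; S1 reads c2=1/2 → after 3×micro: -1; S2 reads c0=-1/2 → after 1×micro: 1/4 ⇒ (c0=-1/2, c1=-1, c2=1/4)
macro 4: S0 reads c2=1/4 → after 2×micro: -1/4; S1 reads c2=1/4 → after 3×micro: -1; S2 reads c0=-1/4 → after 1×micro: 1/8 ⇒ (c0=-1/4, c1=-1, c2=1/8)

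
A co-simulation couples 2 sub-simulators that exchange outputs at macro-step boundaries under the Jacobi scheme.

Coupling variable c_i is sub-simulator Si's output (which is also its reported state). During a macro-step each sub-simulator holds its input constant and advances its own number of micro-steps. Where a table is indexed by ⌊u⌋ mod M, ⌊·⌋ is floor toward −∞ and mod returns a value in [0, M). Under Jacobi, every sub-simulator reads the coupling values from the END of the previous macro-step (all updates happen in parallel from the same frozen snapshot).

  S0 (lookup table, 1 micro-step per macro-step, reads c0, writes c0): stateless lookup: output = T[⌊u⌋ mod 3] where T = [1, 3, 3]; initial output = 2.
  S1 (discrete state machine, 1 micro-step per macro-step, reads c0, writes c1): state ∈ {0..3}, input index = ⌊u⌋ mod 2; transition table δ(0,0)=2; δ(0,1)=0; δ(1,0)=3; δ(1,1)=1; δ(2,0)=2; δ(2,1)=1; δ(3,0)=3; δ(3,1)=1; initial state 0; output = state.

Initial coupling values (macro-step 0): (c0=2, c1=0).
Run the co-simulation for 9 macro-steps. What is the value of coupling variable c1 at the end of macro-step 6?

macro 1: S0 reads c0=2 → after 1×micro: 3; S1 reads c0=2 → after 1×micro: 2 ⇒ (c0=3, c1=2)
macro 2: S0 reads c0=3 → after 1×micro: 1; S1 reads c0=3 → after 1×micro: 1 ⇒ (c0=1, c1=1)
macro 3: S0 reads c0=1 → after 1×micro: 3; S1 reads c0=1 → after 1×micro: 1 ⇒ (c0=3, c1=1)
macro 4: S0 reads c0=3 → after 1×micro: 1; S1 reads c0=3 → after 1×micro: 1 ⇒ (c0=1, c1=1)
macro 5: S0 reads c0=1 → after 1×micro: 3; S1 reads c0=1 → after 1×micro: 1 ⇒ (c0=3, c1=1)
macro 6: S0 reads c0=3 → after 1×micro: 1; S1 reads c0=3 → after 1×micro: 1 ⇒ (c0=1, c1=1)
macro 7: S0 reads c0=1 → after 1×micro: 3; S1 reads c0=1 → after 1×micro: 1 ⇒ (c0=3, c1=1)
macro 8: S0 reads c0=3 → after 1×micro: 1; S1 reads c0=3 → after 1×micro: 1 ⇒ (c0=1, c1=1)
macro 9: S0 reads c0=1 → after 1×micro: 3; S1 reads c0=1 → after 1×micro: 1 ⇒ (c0=3, c1=1)

c1 at macro-step 6 = 1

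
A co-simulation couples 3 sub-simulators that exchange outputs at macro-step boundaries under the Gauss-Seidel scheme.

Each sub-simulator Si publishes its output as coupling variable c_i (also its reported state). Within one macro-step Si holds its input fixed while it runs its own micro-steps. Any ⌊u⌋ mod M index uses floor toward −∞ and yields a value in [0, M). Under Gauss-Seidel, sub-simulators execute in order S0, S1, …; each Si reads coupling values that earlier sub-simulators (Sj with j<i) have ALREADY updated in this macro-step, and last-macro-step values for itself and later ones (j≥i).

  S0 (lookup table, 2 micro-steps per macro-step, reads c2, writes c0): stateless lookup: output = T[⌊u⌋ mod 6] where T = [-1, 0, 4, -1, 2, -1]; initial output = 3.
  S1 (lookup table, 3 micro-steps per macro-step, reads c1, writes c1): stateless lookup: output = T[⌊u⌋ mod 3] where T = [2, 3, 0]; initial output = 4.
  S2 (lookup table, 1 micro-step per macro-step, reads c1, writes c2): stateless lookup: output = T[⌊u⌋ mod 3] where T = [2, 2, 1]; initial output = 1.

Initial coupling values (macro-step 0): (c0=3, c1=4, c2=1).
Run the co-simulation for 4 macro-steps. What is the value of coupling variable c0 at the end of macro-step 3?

c0 at macro-step 3 = 0

macro 1: S0 reads c2=1 → after 2×micro: 0; S1 reads c1=4 → after 3×micro: 3; S2 reads c1=3 → after 1×micro: 2 ⇒ (c0=0, c1=3, c2=2)
macro 2: S0 reads c2=2 → after 2×micro: 4; S1 reads c1=3 → after 3×micro: 2; S2 reads c1=2 → after 1×micro: 1 ⇒ (c0=4, c1=2, c2=1)
macro 3: S0 reads c2=1 → after 2×micro: 0; S1 reads c1=2 → after 3×micro: 0; S2 reads c1=0 → after 1×micro: 2 ⇒ (c0=0, c1=0, c2=2)
macro 4: S0 reads c2=2 → after 2×micro: 4; S1 reads c1=0 → after 3×micro: 2; S2 reads c1=2 → after 1×micro: 1 ⇒ (c0=4, c1=2, c2=1)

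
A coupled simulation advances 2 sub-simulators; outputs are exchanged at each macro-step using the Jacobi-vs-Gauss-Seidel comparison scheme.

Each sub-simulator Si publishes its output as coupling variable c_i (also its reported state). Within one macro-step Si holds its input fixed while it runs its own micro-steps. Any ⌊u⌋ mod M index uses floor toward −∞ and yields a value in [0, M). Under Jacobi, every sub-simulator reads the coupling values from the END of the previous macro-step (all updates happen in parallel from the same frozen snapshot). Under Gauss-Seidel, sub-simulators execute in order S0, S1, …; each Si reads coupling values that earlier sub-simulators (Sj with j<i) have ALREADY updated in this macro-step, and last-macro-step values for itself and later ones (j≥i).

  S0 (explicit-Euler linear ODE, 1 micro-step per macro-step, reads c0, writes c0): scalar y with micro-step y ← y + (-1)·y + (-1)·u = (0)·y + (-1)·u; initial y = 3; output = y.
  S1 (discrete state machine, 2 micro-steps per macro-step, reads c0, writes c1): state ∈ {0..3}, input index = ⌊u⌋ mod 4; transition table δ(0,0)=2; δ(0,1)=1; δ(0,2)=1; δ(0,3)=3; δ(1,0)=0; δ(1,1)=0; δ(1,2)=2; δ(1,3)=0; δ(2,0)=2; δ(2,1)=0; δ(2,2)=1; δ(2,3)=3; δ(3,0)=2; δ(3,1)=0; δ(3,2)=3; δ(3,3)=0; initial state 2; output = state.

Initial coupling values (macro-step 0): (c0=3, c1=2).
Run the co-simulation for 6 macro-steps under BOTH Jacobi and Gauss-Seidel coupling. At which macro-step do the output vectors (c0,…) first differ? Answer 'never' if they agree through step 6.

first divergence at macro-step: 1

[Jacobi] macro 1: S0 reads c0=3 → after 1×micro: -3; S1 reads c0=3 → after 2×micro: 0 ⇒ (c0=-3, c1=0)
[Jacobi] macro 2: S0 reads c0=-3 → after 1×micro: 3; S1 reads c0=-3 → after 2×micro: 0 ⇒ (c0=3, c1=0)
[Jacobi] macro 3: S0 reads c0=3 → after 1×micro: -3; S1 reads c0=3 → after 2×micro: 0 ⇒ (c0=-3, c1=0)
[Jacobi] macro 4: S0 reads c0=-3 → after 1×micro: 3; S1 reads c0=-3 → after 2×micro: 0 ⇒ (c0=3, c1=0)
[Jacobi] macro 5: S0 reads c0=3 → after 1×micro: -3; S1 reads c0=3 → after 2×micro: 0 ⇒ (c0=-3, c1=0)
[Jacobi] macro 6: S0 reads c0=-3 → after 1×micro: 3; S1 reads c0=-3 → after 2×micro: 0 ⇒ (c0=3, c1=0)
[Gauss-Seidel] macro 1: S0 reads c0=3 → after 1×micro: -3; S1 reads c0=-3 → after 2×micro: 1 ⇒ (c0=-3, c1=1)
[Gauss-Seidel] macro 2: S0 reads c0=-3 → after 1×micro: 3; S1 reads c0=3 → after 2×micro: 3 ⇒ (c0=3, c1=3)
[Gauss-Seidel] macro 3: S0 reads c0=3 → after 1×micro: -3; S1 reads c0=-3 → after 2×micro: 1 ⇒ (c0=-3, c1=1)
[Gauss-Seidel] macro 4: S0 reads c0=-3 → after 1×micro: 3; S1 reads c0=3 → after 2×micro: 3 ⇒ (c0=3, c1=3)
[Gauss-Seidel] macro 5: S0 reads c0=3 → after 1×micro: -3; S1 reads c0=-3 → after 2×micro: 1 ⇒ (c0=-3, c1=1)
[Gauss-Seidel] macro 6: S0 reads c0=-3 → after 1×micro: 3; S1 reads c0=3 → after 2×micro: 3 ⇒ (c0=3, c1=3)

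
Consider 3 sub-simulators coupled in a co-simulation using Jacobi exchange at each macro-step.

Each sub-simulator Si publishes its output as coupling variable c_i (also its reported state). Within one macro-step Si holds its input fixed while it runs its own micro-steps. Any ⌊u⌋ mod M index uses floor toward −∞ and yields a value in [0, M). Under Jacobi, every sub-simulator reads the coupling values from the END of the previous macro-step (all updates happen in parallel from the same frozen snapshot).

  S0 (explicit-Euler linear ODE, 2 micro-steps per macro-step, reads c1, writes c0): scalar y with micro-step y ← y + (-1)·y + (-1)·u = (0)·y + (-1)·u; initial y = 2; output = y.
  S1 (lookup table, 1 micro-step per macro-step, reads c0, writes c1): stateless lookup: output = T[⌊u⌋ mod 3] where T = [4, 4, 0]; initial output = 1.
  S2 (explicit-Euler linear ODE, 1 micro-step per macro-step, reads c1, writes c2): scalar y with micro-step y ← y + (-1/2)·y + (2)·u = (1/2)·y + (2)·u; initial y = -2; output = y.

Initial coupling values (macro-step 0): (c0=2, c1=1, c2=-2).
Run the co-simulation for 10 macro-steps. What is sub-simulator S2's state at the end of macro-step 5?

S2 state at macro-step 5 = 193/16

macro 1: S0 reads c1=1 → after 2×micro: -1; S1 reads c0=2 → after 1×micro: 0; S2 reads c1=1 → after 1×micro: 1 ⇒ (c0=-1, c1=0, c2=1)
macro 2: S0 reads c1=0 → after 2×micro: 0; S1 reads c0=-1 → after 1×micro: 0; S2 reads c1=0 → after 1×micro: 1/2 ⇒ (c0=0, c1=0, c2=1/2)
macro 3: S0 reads c1=0 → after 2×micro: 0; S1 reads c0=0 → after 1×micro: 4; S2 reads c1=0 → after 1×micro: 1/4 ⇒ (c0=0, c1=4, c2=1/4)
macro 4: S0 reads c1=4 → after 2×micro: -4; S1 reads c0=0 → after 1×micro: 4; S2 reads c1=4 → after 1×micro: 65/8 ⇒ (c0=-4, c1=4, c2=65/8)
macro 5: S0 reads c1=4 → after 2×micro: -4; S1 reads c0=-4 → after 1×micro: 0; S2 reads c1=4 → after 1×micro: 193/16 ⇒ (c0=-4, c1=0, c2=193/16)
macro 6: S0 reads c1=0 → after 2×micro: 0; S1 reads c0=-4 → after 1×micro: 0; S2 reads c1=0 → after 1×micro: 193/32 ⇒ (c0=0, c1=0, c2=193/32)
macro 7: S0 reads c1=0 → after 2×micro: 0; S1 reads c0=0 → after 1×micro: 4; S2 reads c1=0 → after 1×micro: 193/64 ⇒ (c0=0, c1=4, c2=193/64)
macro 8: S0 reads c1=4 → after 2×micro: -4; S1 reads c0=0 → after 1×micro: 4; S2 reads c1=4 → after 1×micro: 1217/128 ⇒ (c0=-4, c1=4, c2=1217/128)
macro 9: S0 reads c1=4 → after 2×micro: -4; S1 reads c0=-4 → after 1×micro: 0; S2 reads c1=4 → after 1×micro: 3265/256 ⇒ (c0=-4, c1=0, c2=3265/256)
macro 10: S0 reads c1=0 → after 2×micro: 0; S1 reads c0=-4 → after 1×micro: 0; S2 reads c1=0 → after 1×micro: 3265/512 ⇒ (c0=0, c1=0, c2=3265/512)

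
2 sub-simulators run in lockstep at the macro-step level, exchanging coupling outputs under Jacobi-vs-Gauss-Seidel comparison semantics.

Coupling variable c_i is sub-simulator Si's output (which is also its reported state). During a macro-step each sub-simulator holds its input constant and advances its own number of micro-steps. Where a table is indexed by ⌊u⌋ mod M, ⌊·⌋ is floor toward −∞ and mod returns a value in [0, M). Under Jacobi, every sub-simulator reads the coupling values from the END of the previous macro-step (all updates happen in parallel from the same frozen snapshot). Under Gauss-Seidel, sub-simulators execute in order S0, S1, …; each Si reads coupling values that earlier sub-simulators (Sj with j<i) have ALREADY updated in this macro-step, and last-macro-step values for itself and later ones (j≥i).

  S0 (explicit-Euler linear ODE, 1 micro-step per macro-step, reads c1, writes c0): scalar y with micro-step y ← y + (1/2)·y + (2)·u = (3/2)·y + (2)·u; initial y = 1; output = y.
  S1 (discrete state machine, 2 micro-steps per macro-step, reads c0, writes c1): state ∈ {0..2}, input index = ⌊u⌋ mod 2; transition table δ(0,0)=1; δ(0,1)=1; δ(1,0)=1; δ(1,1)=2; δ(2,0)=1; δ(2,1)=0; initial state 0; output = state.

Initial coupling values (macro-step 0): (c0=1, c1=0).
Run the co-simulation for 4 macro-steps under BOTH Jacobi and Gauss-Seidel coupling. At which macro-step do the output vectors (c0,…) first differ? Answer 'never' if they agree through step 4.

first divergence at macro-step: 3

[Jacobi] macro 1: S0 reads c1=0 → after 1×micro: 3/2; S1 reads c0=1 → after 2×micro: 2 ⇒ (c0=3/2, c1=2)
[Jacobi] macro 2: S0 reads c1=2 → after 1×micro: 25/4; S1 reads c0=3/2 → after 2×micro: 1 ⇒ (c0=25/4, c1=1)
[Jacobi] macro 3: S0 reads c1=1 → after 1×micro: 91/8; S1 reads c0=25/4 → after 2×micro: 1 ⇒ (c0=91/8, c1=1)
[Jacobi] macro 4: S0 reads c1=1 → after 1×micro: 305/16; S1 reads c0=91/8 → after 2×micro: 0 ⇒ (c0=305/16, c1=0)
[Gauss-Seidel] macro 1: S0 reads c1=0 → after 1×micro: 3/2; S1 reads c0=3/2 → after 2×micro: 2 ⇒ (c0=3/2, c1=2)
[Gauss-Seidel] macro 2: S0 reads c1=2 → after 1×micro: 25/4; S1 reads c0=25/4 → after 2×micro: 1 ⇒ (c0=25/4, c1=1)
[Gauss-Seidel] macro 3: S0 reads c1=1 → after 1×micro: 91/8; S1 reads c0=91/8 → after 2×micro: 0 ⇒ (c0=91/8, c1=0)
[Gauss-Seidel] macro 4: S0 reads c1=0 → after 1×micro: 273/16; S1 reads c0=273/16 → after 2×micro: 2 ⇒ (c0=273/16, c1=2)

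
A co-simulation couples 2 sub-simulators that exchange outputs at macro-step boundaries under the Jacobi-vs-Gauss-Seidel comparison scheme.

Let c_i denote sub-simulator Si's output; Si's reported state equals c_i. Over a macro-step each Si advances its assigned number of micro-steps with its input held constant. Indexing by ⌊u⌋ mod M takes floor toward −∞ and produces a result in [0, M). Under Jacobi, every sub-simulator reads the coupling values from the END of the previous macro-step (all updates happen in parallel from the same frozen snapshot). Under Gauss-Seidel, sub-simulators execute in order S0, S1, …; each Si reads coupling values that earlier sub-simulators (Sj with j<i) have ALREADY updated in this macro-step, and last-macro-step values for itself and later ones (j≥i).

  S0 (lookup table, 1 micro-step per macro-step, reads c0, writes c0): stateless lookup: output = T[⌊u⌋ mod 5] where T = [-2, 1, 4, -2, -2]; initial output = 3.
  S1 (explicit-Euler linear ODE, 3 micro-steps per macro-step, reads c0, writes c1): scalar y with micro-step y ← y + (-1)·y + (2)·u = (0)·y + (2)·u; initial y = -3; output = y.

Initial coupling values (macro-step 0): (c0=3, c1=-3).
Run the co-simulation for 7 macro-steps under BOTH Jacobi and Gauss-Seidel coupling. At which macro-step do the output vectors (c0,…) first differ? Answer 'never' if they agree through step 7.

first divergence at macro-step: 1

[Jacobi] macro 1: S0 reads c0=3 → after 1×micro: -2; S1 reads c0=3 → after 3×micro: 6 ⇒ (c0=-2, c1=6)
[Jacobi] macro 2: S0 reads c0=-2 → after 1×micro: -2; S1 reads c0=-2 → after 3×micro: -4 ⇒ (c0=-2, c1=-4)
[Jacobi] macro 3: S0 reads c0=-2 → after 1×micro: -2; S1 reads c0=-2 → after 3×micro: -4 ⇒ (c0=-2, c1=-4)
[Jacobi] macro 4: S0 reads c0=-2 → after 1×micro: -2; S1 reads c0=-2 → after 3×micro: -4 ⇒ (c0=-2, c1=-4)
[Jacobi] macro 5: S0 reads c0=-2 → after 1×micro: -2; S1 reads c0=-2 → after 3×micro: -4 ⇒ (c0=-2, c1=-4)
[Jacobi] macro 6: S0 reads c0=-2 → after 1×micro: -2; S1 reads c0=-2 → after 3×micro: -4 ⇒ (c0=-2, c1=-4)
[Jacobi] macro 7: S0 reads c0=-2 → after 1×micro: -2; S1 reads c0=-2 → after 3×micro: -4 ⇒ (c0=-2, c1=-4)
[Gauss-Seidel] macro 1: S0 reads c0=3 → after 1×micro: -2; S1 reads c0=-2 → after 3×micro: -4 ⇒ (c0=-2, c1=-4)
[Gauss-Seidel] macro 2: S0 reads c0=-2 → after 1×micro: -2; S1 reads c0=-2 → after 3×micro: -4 ⇒ (c0=-2, c1=-4)
[Gauss-Seidel] macro 3: S0 reads c0=-2 → after 1×micro: -2; S1 reads c0=-2 → after 3×micro: -4 ⇒ (c0=-2, c1=-4)
[Gauss-Seidel] macro 4: S0 reads c0=-2 → after 1×micro: -2; S1 reads c0=-2 → after 3×micro: -4 ⇒ (c0=-2, c1=-4)
[Gauss-Seidel] macro 5: S0 reads c0=-2 → after 1×micro: -2; S1 reads c0=-2 → after 3×micro: -4 ⇒ (c0=-2, c1=-4)
[Gauss-Seidel] macro 6: S0 reads c0=-2 → after 1×micro: -2; S1 reads c0=-2 → after 3×micro: -4 ⇒ (c0=-2, c1=-4)
[Gauss-Seidel] macro 7: S0 reads c0=-2 → after 1×micro: -2; S1 reads c0=-2 → after 3×micro: -4 ⇒ (c0=-2, c1=-4)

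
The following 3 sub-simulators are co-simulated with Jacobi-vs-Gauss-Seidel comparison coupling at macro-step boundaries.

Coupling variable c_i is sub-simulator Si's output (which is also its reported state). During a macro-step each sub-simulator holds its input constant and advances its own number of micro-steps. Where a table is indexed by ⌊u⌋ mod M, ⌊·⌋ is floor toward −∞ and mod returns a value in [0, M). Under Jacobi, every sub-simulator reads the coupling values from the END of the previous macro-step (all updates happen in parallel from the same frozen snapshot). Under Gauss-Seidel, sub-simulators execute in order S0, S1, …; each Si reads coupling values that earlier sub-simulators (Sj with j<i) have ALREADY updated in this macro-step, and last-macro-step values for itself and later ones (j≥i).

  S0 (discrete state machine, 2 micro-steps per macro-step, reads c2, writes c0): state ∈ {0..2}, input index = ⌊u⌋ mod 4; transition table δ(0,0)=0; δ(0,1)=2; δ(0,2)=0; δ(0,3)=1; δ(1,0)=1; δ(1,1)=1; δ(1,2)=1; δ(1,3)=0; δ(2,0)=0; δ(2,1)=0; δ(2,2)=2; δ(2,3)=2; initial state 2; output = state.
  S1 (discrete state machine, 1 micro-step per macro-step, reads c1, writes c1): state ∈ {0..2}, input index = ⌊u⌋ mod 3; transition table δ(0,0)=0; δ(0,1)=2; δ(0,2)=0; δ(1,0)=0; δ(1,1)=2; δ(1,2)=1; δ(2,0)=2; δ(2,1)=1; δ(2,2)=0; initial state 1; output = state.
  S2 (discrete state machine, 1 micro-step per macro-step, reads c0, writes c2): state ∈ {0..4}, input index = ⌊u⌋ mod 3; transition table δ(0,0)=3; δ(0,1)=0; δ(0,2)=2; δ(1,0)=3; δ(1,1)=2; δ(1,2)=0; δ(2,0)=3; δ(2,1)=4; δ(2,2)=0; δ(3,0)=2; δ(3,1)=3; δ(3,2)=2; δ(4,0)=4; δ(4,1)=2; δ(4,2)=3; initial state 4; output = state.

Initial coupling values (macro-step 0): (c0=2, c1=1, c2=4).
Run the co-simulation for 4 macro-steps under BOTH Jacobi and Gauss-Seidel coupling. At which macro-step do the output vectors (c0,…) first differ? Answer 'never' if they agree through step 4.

first divergence at macro-step: 1

[Jacobi] macro 1: S0 reads c2=4 → after 2×micro: 0; S1 reads c1=1 → after 1×micro: 2; S2 reads c0=2 → after 1×micro: 3 ⇒ (c0=0, c1=2, c2=3)
[Jacobi] macro 2: S0 reads c2=3 → after 2×micro: 0; S1 reads c1=2 → after 1×micro: 0; S2 reads c0=0 → after 1×micro: 2 ⇒ (c0=0, c1=0, c2=2)
[Jacobi] macro 3: S0 reads c2=2 → after 2×micro: 0; S1 reads c1=0 → after 1×micro: 0; S2 reads c0=0 → after 1×micro: 3 ⇒ (c0=0, c1=0, c2=3)
[Jacobi] macro 4: S0 reads c2=3 → after 2×micro: 0; S1 reads c1=0 → after 1×micro: 0; S2 reads c0=0 → after 1×micro: 2 ⇒ (c0=0, c1=0, c2=2)
[Gauss-Seidel] macro 1: S0 reads c2=4 → after 2×micro: 0; S1 reads c1=1 → after 1×micro: 2; S2 reads c0=0 → after 1×micro: 4 ⇒ (c0=0, c1=2, c2=4)
[Gauss-Seidel] macro 2: S0 reads c2=4 → after 2×micro: 0; S1 reads c1=2 → after 1×micro: 0; S2 reads c0=0 → after 1×micro: 4 ⇒ (c0=0, c1=0, c2=4)
[Gauss-Seidel] macro 3: S0 reads c2=4 → after 2×micro: 0; S1 reads c1=0 → after 1×micro: 0; S2 reads c0=0 → after 1×micro: 4 ⇒ (c0=0, c1=0, c2=4)
[Gauss-Seidel] macro 4: S0 reads c2=4 → after 2×micro: 0; S1 reads c1=0 → after 1×micro: 0; S2 reads c0=0 → after 1×micro: 4 ⇒ (c0=0, c1=0, c2=4)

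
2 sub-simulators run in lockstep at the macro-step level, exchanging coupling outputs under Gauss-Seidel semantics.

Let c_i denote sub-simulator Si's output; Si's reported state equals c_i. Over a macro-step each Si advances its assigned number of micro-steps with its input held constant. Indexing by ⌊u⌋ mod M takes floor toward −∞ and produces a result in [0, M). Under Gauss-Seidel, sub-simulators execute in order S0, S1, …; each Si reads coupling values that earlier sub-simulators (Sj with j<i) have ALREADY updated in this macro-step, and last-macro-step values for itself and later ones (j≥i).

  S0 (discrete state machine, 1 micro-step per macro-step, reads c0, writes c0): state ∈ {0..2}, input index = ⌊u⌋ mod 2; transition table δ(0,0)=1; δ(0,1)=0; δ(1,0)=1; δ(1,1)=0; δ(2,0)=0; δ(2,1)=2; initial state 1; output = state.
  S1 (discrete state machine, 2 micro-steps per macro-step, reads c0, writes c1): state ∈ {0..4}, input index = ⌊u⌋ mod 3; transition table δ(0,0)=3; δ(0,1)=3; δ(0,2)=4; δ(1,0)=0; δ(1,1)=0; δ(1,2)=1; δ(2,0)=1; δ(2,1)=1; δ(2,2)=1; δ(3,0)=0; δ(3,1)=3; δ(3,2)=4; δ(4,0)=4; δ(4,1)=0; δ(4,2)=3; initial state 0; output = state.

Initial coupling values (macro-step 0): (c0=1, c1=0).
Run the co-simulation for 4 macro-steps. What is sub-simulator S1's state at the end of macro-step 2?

macro 1: S0 reads c0=1 → after 1×micro: 0; S1 reads c0=0 → after 2×micro: 0 ⇒ (c0=0, c1=0)
macro 2: S0 reads c0=0 → after 1×micro: 1; S1 reads c0=1 → after 2×micro: 3 ⇒ (c0=1, c1=3)
macro 3: S0 reads c0=1 → after 1×micro: 0; S1 reads c0=0 → after 2×micro: 3 ⇒ (c0=0, c1=3)
macro 4: S0 reads c0=0 → after 1×micro: 1; S1 reads c0=1 → after 2×micro: 3 ⇒ (c0=1, c1=3)

S1 state at macro-step 2 = 3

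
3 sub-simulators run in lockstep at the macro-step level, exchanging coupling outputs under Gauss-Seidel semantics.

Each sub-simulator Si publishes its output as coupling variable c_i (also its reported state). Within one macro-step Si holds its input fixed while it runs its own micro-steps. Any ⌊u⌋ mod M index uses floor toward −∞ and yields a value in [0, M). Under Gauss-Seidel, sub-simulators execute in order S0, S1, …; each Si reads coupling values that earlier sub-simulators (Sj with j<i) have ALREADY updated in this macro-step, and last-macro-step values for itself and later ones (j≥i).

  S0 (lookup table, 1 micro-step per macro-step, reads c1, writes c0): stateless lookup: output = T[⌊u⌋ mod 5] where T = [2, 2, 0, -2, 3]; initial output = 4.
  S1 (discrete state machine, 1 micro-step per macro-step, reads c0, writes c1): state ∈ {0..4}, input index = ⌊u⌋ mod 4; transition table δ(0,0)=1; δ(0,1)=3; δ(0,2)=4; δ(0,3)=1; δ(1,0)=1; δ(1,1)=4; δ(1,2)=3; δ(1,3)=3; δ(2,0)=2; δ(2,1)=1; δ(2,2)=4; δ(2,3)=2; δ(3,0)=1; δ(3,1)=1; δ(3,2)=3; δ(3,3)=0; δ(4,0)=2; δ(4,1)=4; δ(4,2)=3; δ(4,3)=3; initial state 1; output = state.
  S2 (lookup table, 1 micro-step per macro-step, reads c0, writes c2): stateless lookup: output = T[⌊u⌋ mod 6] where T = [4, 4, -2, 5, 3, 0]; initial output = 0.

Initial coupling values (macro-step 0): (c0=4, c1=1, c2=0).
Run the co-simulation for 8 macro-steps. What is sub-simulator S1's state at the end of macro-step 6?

S1 state at macro-step 6 = 3

macro 1: S0 reads c1=1 → after 1×micro: 2; S1 reads c0=2 → after 1×micro: 3; S2 reads c0=2 → after 1×micro: -2 ⇒ (c0=2, c1=3, c2=-2)
macro 2: S0 reads c1=3 → after 1×micro: -2; S1 reads c0=-2 → after 1×micro: 3; S2 reads c0=-2 → after 1×micro: 3 ⇒ (c0=-2, c1=3, c2=3)
macro 3: S0 reads c1=3 → after 1×micro: -2; S1 reads c0=-2 → after 1×micro: 3; S2 reads c0=-2 → after 1×micro: 3 ⇒ (c0=-2, c1=3, c2=3)
macro 4: S0 reads c1=3 → after 1×micro: -2; S1 reads c0=-2 → after 1×micro: 3; S2 reads c0=-2 → after 1×micro: 3 ⇒ (c0=-2, c1=3, c2=3)
macro 5: S0 reads c1=3 → after 1×micro: -2; S1 reads c0=-2 → after 1×micro: 3; S2 reads c0=-2 → after 1×micro: 3 ⇒ (c0=-2, c1=3, c2=3)
macro 6: S0 reads c1=3 → after 1×micro: -2; S1 reads c0=-2 → after 1×micro: 3; S2 reads c0=-2 → after 1×micro: 3 ⇒ (c0=-2, c1=3, c2=3)
macro 7: S0 reads c1=3 → after 1×micro: -2; S1 reads c0=-2 → after 1×micro: 3; S2 reads c0=-2 → after 1×micro: 3 ⇒ (c0=-2, c1=3, c2=3)
macro 8: S0 reads c1=3 → after 1×micro: -2; S1 reads c0=-2 → after 1×micro: 3; S2 reads c0=-2 → after 1×micro: 3 ⇒ (c0=-2, c1=3, c2=3)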